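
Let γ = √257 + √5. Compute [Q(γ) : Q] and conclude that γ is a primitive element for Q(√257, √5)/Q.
[Q(γ) : Q] = 4 (equivalently, Q(γ) = Q(√257, √5))

Obviously Q(γ) ⊆ Q(√257, √5), and [Q(√257, √5):Q] = 4 (since 257, 5 are distinct squarefree integers > 1 with 1285 not a perfect square). To show equality we compute the minimal polynomial of γ. From γ = √257 + √5: γ^2 = 257 + 2√(1285) + 5 = 262 + 2√(1285), so γ^2 - 262 = 2√(1285); squaring, (γ^2 - 262)^2 = 4·1285, i.e. γ^4 - 524γ^2 + 68644 - 5140 = 0, i.e. γ^4 - 524γ^2 + 63504 = 0. So γ is a root of x^4 - 524x^2 + 63504. This polynomial is irreducible over Q: it has no rational root (each ±√257 ± √5 is irrational), and any factorization into two quadratics over Q would force √(1285) ∈ Q (pairing opposite roots) or √257, √5 ∈ Q (other pairings), all impossible. Hence [Q(γ):Q] = 4 = [Q(√257, √5):Q], so Q(γ) = Q(√257, √5).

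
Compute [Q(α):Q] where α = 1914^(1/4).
[Q(α):Q] = 4

α is a root of x^4 - 1914. By Eisenstein's criterion at the prime p = 2 (which divides the constant term 1914 but p^2 = 4 does not, since 1914 is squarefree), x^4 - 1914 is irreducible over Q. Hence [Q(α):Q] = 4.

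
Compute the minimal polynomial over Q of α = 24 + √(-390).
m_α(x) = x^2 - 48x + 966

From α - 24 = √(-390), squaring gives (α - 24)^2 = -390, i.e. α^2 - 48α + 576 = -390, so α^2 - 48α + 966 = 0. The discriminant of x^2 - 48x + 966 is (-48)^2 - 4·(966) = 2304 - 3864 = -1560, and 4·(-390) is not a perfect square in Q since -390 is squarefree and ≠ 1. Hence x^2 - 48x + 966 is irreducible over Q and is the minimal polynomial of α.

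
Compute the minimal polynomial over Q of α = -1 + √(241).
m_α(x) = x^2 + 2x - 240

From α + 1 = √(241), squaring gives (α + 1)^2 = 241, i.e. α^2 + 2α + 1 = 241, so α^2 + 2α - 240 = 0. The discriminant of x^2 + 2x - 240 is (2)^2 - 4·(-240) = 4 + 960 = 964, and 4·(241) is not a perfect square in Q since 241 is squarefree and ≠ 1. Hence x^2 + 2x - 240 is irreducible over Q and is the minimal polynomial of α.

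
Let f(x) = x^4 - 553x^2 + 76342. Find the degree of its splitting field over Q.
[K : Q] = 4

Solving the quadratic in x^2: x^2 = (553 ± √(553^2 - 4·76342))/2 = (553 ± √441)/2 = (553 ± 21)/2, giving x^2 = 287 or x^2 = 266. So f(x) = (x^2 - 287)(x^2 - 266) and the roots of f are ±√287, ±√266. Hence the splitting field is K = Q(√287, √266). Since 287 and 266 are distinct squarefree integers > 1, their product 76342 is not a perfect square, so √266 ∉ Q(√287). By the tower law [K:Q] = [Q(√287,√266):Q(√287)] · [Q(√287):Q] = 2 · 2 = 4.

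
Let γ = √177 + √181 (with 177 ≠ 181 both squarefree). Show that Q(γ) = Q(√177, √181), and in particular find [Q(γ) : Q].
[Q(γ) : Q] = 4 (equivalently, Q(γ) = Q(√177, √181))

Obviously Q(γ) ⊆ Q(√177, √181), and [Q(√177, √181):Q] = 4 (since 177, 181 are distinct squarefree integers > 1 with 32037 not a perfect square). To show equality we compute the minimal polynomial of γ. From γ = √177 + √181: γ^2 = 177 + 2√(32037) + 181 = 358 + 2√(32037), so γ^2 - 358 = 2√(32037); squaring, (γ^2 - 358)^2 = 4·32037, i.e. γ^4 - 716γ^2 + 128164 - 128148 = 0, i.e. γ^4 - 716γ^2 + 16 = 0. So γ is a root of x^4 - 716x^2 + 16. This polynomial is irreducible over Q: it has no rational root (each ±√177 ± √181 is irrational), and any factorization into two quadratics over Q would force √(32037) ∈ Q (pairing opposite roots) or √177, √181 ∈ Q (other pairings), all impossible. Hence [Q(γ):Q] = 4 = [Q(√177, √181):Q], so Q(γ) = Q(√177, √181).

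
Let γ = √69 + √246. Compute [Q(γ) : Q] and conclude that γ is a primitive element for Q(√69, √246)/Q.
[Q(γ) : Q] = 4 (equivalently, Q(γ) = Q(√69, √246))

Obviously Q(γ) ⊆ Q(√69, √246), and [Q(√69, √246):Q] = 4 (since 69, 246 are distinct squarefree integers > 1 with 16974 not a perfect square). To show equality we compute the minimal polynomial of γ. From γ = √69 + √246: γ^2 = 69 + 2√(16974) + 246 = 315 + 2√(16974), so γ^2 - 315 = 2√(16974); squaring, (γ^2 - 315)^2 = 4·16974, i.e. γ^4 - 630γ^2 + 99225 - 67896 = 0, i.e. γ^4 - 630γ^2 + 31329 = 0. So γ is a root of x^4 - 630x^2 + 31329. This polynomial is irreducible over Q: it has no rational root (each ±√69 ± √246 is irrational), and any factorization into two quadratics over Q would force √(16974) ∈ Q (pairing opposite roots) or √69, √246 ∈ Q (other pairings), all impossible. Hence [Q(γ):Q] = 4 = [Q(√69, √246):Q], so Q(γ) = Q(√69, √246).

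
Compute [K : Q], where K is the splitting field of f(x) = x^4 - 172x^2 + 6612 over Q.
[K : Q] = 4

Solving the quadratic in x^2: x^2 = (172 ± √(172^2 - 4·6612))/2 = (172 ± √3136)/2 = (172 ± 56)/2, giving x^2 = 58 or x^2 = 114. So f(x) = (x^2 - 58)(x^2 - 114) and the roots of f are ±√58, ±√114. Hence the splitting field is K = Q(√58, √114). Since 58 and 114 are distinct squarefree integers > 1, their product 6612 is not a perfect square, so √114 ∉ Q(√58). By the tower law [K:Q] = [Q(√58,√114):Q(√58)] · [Q(√58):Q] = 2 · 2 = 4.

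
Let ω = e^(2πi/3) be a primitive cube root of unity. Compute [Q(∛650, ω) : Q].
[Q(∛650, ω) : Q] = 6

[Q(∛650):Q] = 3 (min poly x^3 - 650, irreducible since 650 is not a perfect cube). [Q(ω):Q] = 2 (min poly x^2 + x + 1). Since Q(∛650) ⊂ R and ω ∉ R, we have ω ∉ Q(∛650), so x^2 + x + 1 remains irreducible over Q(∛650) and [Q(∛650, ω) : Q(∛650)] = 2. By the tower law, [Q(∛650, ω) : Q] = 3 · 2 = 6. (In fact Q(∛650, ω) is the splitting field of x^3 - 650 over Q.)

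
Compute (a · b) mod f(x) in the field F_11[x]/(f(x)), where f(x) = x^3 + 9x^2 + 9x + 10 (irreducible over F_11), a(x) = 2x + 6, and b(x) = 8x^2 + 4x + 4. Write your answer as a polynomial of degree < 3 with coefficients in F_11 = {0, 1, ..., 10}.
a · b ≡ 9x + 7 (mod f(x))

Multiply in F_11[x]: a(x)·b(x) = (2x + 6)·(8x^2 + 4x + 4) = 5x^3 + x^2 + 10x + 2. This has degree ≥ 3, so divide by f(x) over F_11: 5x^3 + x^2 + 10x + 2 = (5)·(x^3 + 9x^2 + 9x + 10) + (9x + 7). Hence a·b ≡ 9x + 7 (mod f). (F_11[x]/(f) is a field with 11^3 = 1331 elements since f is irreducible of degree 3.)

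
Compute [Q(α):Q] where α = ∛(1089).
[Q(α):Q] = 3

The minimal polynomial of α is x^3 - 1089, irreducible over Q since 1089 is not a perfect cube (so x^3 - 1089 has no rational root). Hence [Q(α):Q] = deg(m_α) = 3.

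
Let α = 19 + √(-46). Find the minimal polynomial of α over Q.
m_α(x) = x^2 - 38x + 407

From α - 19 = √(-46), squaring gives (α - 19)^2 = -46, i.e. α^2 - 38α + 361 = -46, so α^2 - 38α + 407 = 0. The discriminant of x^2 - 38x + 407 is (-38)^2 - 4·(407) = 1444 - 1628 = -184, and 4·(-46) is not a perfect square in Q since -46 is squarefree and ≠ 1. Hence x^2 - 38x + 407 is irreducible over Q and is the minimal polynomial of α.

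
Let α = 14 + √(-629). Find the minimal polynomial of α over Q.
m_α(x) = x^2 - 28x + 825

From α - 14 = √(-629), squaring gives (α - 14)^2 = -629, i.e. α^2 - 28α + 196 = -629, so α^2 - 28α + 825 = 0. The discriminant of x^2 - 28x + 825 is (-28)^2 - 4·(825) = 784 - 3300 = -2516, and 4·(-629) is not a perfect square in Q since -629 is squarefree and ≠ 1. Hence x^2 - 28x + 825 is irreducible over Q and is the minimal polynomial of α.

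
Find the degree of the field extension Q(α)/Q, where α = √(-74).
[Q(α):Q] = 2

[Q(α):Q] equals the degree of the minimal polynomial of α. Here α^2 = -74 and x^2 + 74 is irreducible (d = -74 is squarefree, ≠ 1, hence not a square), so deg(m_α) = 2. Thus [Q(α):Q] = 2.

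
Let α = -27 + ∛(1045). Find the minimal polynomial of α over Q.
m_α(x) = x^3 + 81x^2 + 2187x + 18638

Set β = α + 27 = ∛(1045), so β^3 = 1045. Then (α + 27)^3 - 1045 = 0, i.e. α is a root of g(x) = (x + 27)^3 - 1045 = x^3 + 81x^2 + 2187x + 18638. Since g(x) = h(x + 27) where h(x) = x^3 - 1045, and h is irreducible over Q (because 1045 is not a perfect cube, so h has no rational root, and a monic cubic with no rational root is irreducible), g is also irreducible (irreducibility is preserved under the substitution x → x + 27). Hence m_α(x) = x^3 + 81x^2 + 2187x + 18638.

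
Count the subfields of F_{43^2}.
F_{43^2} has 2 subfields

The subfields of F_{p^n} are exactly the fields F_{p^d} for d | n (each is the fixed field of the unique index-d subgroup of Gal(F_{p^n}/F_p) ≅ Z/nZ). The divisors of n = 2 are {1, 2}, giving 2 subfields: F_{43^1}, F_{43^2}.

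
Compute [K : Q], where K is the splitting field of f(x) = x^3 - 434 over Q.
[K : Q] = 6

The roots of x^3 - 434 are ∛434, ω∛434, ω^2∛434 where ω = e^(2πi/3) is a primitive cube root of unity, so K = Q(∛434, ω). Now [Q(∛434):Q] = 3 (since 434 is not a perfect cube, x^3 - 434 is irreducible) and [Q(ω):Q] = 2. Both 2 and 3 divide [K:Q], and [K:Q] ≤ 3·2 = 6, so [K:Q] = 6. (Equivalently: Q(∛434) ⊂ R but ω ∉ R, so [K : Q(∛434)] = 2.)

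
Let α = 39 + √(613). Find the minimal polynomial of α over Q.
m_α(x) = x^2 - 78x + 908

From α - 39 = √(613), squaring gives (α - 39)^2 = 613, i.e. α^2 - 78α + 1521 = 613, so α^2 - 78α + 908 = 0. The discriminant of x^2 - 78x + 908 is (-78)^2 - 4·(908) = 6084 - 3632 = 2452, and 4·(613) is not a perfect square in Q since 613 is squarefree and ≠ 1. Hence x^2 - 78x + 908 is irreducible over Q and is the minimal polynomial of α.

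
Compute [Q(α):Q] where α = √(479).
[Q(α):Q] = 2

[Q(α):Q] equals the degree of the minimal polynomial of α. Here α^2 = 479 and x^2 - 479 is irreducible (d = 479 is squarefree, ≠ 1, hence not a square), so deg(m_α) = 2. Thus [Q(α):Q] = 2.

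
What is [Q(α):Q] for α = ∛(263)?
[Q(α):Q] = 3

The minimal polynomial of α is x^3 - 263, irreducible over Q since 263 is not a perfect cube (so x^3 - 263 has no rational root). Hence [Q(α):Q] = deg(m_α) = 3.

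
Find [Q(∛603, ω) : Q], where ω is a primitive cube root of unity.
[Q(∛603, ω) : Q] = 6

[Q(∛603):Q] = 3 (min poly x^3 - 603, irreducible since 603 is not a perfect cube). [Q(ω):Q] = 2 (min poly x^2 + x + 1). Since Q(∛603) ⊂ R and ω ∉ R, we have ω ∉ Q(∛603), so x^2 + x + 1 remains irreducible over Q(∛603) and [Q(∛603, ω) : Q(∛603)] = 2. By the tower law, [Q(∛603, ω) : Q] = 3 · 2 = 6. (In fact Q(∛603, ω) is the splitting field of x^3 - 603 over Q.)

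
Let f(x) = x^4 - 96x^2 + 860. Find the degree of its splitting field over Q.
[K : Q] = 4

Solving the quadratic in x^2: x^2 = (96 ± √(96^2 - 4·860))/2 = (96 ± √5776)/2 = (96 ± 76)/2, giving x^2 = 86 or x^2 = 10. So f(x) = (x^2 - 86)(x^2 - 10) and the roots of f are ±√86, ±√10. Hence the splitting field is K = Q(√86, √10). Since 86 and 10 are distinct squarefree integers > 1, their product 860 is not a perfect square, so √10 ∉ Q(√86). By the tower law [K:Q] = [Q(√86,√10):Q(√86)] · [Q(√86):Q] = 2 · 2 = 4.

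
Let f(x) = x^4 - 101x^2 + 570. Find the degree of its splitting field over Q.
[K : Q] = 4

Solving the quadratic in x^2: x^2 = (101 ± √(101^2 - 4·570))/2 = (101 ± √7921)/2 = (101 ± 89)/2, giving x^2 = 95 or x^2 = 6. So f(x) = (x^2 - 95)(x^2 - 6) and the roots of f are ±√95, ±√6. Hence the splitting field is K = Q(√95, √6). Since 95 and 6 are distinct squarefree integers > 1, their product 570 is not a perfect square, so √6 ∉ Q(√95). By the tower law [K:Q] = [Q(√95,√6):Q(√95)] · [Q(√95):Q] = 2 · 2 = 4.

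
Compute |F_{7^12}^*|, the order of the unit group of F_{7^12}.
|F_{7^12}^*| = 13841287200

F_{7^12} has 7^12 = 13841287201 elements; its multiplicative group consists of all nonzero elements, so |F_{7^12}^*| = 13841287201 - 1 = 13841287200. (It is cyclic since any finite subgroup of the multiplicative group of a field is cyclic.)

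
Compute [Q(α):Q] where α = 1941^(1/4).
[Q(α):Q] = 4

α is a root of x^4 - 1941. By Eisenstein's criterion at the prime p = 3 (which divides the constant term 1941 but p^2 = 9 does not, since 1941 is squarefree), x^4 - 1941 is irreducible over Q. Hence [Q(α):Q] = 4.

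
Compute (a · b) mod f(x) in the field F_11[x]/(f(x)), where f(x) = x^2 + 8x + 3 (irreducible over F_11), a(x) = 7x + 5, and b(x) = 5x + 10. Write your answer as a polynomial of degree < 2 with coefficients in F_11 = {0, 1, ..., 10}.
a · b ≡ 2x (mod f(x))

Multiply in F_11[x]: a(x)·b(x) = (7x + 5)·(5x + 10) = 2x^2 + 7x + 6. This has degree ≥ 2, so divide by f(x) over F_11: 2x^2 + 7x + 6 = (2)·(x^2 + 8x + 3) + (2x). Hence a·b ≡ 2x (mod f). (F_11[x]/(f) is a field with 11^2 = 121 elements since f is irreducible of degree 2.)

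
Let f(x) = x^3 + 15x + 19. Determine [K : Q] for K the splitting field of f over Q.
[K : Q] = 6

By the rational root test, any rational root of the monic integer polynomial f(x) = x^3 + 15x + 19 must be an integer dividing the constant term 19, i.e. one of ±{1, 19}. Evaluating: f(1) = 35, f(-1) = 3, f(19) = 7163, f(-19) = -7125; none is 0, so f has no rational root and is therefore irreducible over Q (a cubic with no linear factor over a field is irreducible). For an irreducible cubic, the Galois group is A_3 or S_3 according as the discriminant disc(f) = -4a^3 - 27b^2 = -4·(15)^3 - 27·(19)^2 = -23247 is or is not a square in Q. Here disc(f) = -23247 is not a perfect square in Q, so the Galois group of f over Q is not contained in A_3 and must be all of S_3. The splitting field has degree |S_3| = 6 over Q, so [K : Q] = 6.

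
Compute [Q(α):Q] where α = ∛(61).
[Q(α):Q] = 3

The minimal polynomial of α is x^3 - 61, irreducible over Q since 61 is not a perfect cube (so x^3 - 61 has no rational root). Hence [Q(α):Q] = deg(m_α) = 3.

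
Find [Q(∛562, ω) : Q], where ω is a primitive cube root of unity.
[Q(∛562, ω) : Q] = 6

[Q(∛562):Q] = 3 (min poly x^3 - 562, irreducible since 562 is not a perfect cube). [Q(ω):Q] = 2 (min poly x^2 + x + 1). Since Q(∛562) ⊂ R and ω ∉ R, we have ω ∉ Q(∛562), so x^2 + x + 1 remains irreducible over Q(∛562) and [Q(∛562, ω) : Q(∛562)] = 2. By the tower law, [Q(∛562, ω) : Q] = 3 · 2 = 6. (In fact Q(∛562, ω) is the splitting field of x^3 - 562 over Q.)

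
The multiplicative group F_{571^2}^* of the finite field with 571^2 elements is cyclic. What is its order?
|F_{571^2}^*| = 326040

F_{571^2} has 571^2 = 326041 elements; its multiplicative group consists of all nonzero elements, so |F_{571^2}^*| = 326041 - 1 = 326040. (It is cyclic since any finite subgroup of the multiplicative group of a field is cyclic.)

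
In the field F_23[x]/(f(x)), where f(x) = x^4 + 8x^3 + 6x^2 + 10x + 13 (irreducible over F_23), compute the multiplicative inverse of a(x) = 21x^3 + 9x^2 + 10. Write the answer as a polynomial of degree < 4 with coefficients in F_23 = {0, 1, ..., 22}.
a(x)^(-1) ≡ 13x^3 + 12x^2 + 13x + 15 (mod f(x))

Since f is irreducible over F_23, F_23[x]/(f) is a field and a(x) ≠ 0 has an inverse. Apply the extended Euclidean algorithm to f(x) and a(x) in F_23[x]: f(x) = (11x + 11)·a(x) + (22x^2 + 15x + 18);  a(x) = (2x + 21)·(22x^2 + 15x + 18) + (17x);  (22x^2 + 15x + 18) = (4x + 9)·(17x) + (18). The last nonzero remainder is the constant 18 = gcd(f, a) in F_23. Back-substituting through the division chain expresses 18 = s(x)·a(x) + t(x)·f(x) with s(x) ≡ 4x^3 + 9x^2 + 4x + 17 (mod f), so (4x^3 + 9x^2 + 4x + 17)·a(x) ≡ 18 (mod f). Multiplying by 18^(-1) ≡ 9 in F_23 gives a(x)^(-1) ≡ 9·(4x^3 + 9x^2 + 4x + 17) ≡ 13x^3 + 12x^2 + 13x + 15 (mod f). Check: (21x^3 + 9x^2 + 10)·(13x^3 + 12x^2 + 13x + 15) = 20x^6 + x^5 + 13x^4 + 10x^3 + 2x^2 + 15x + 12 ≡ 1 (mod x^4 + 8x^3 + 6x^2 + 10x + 13).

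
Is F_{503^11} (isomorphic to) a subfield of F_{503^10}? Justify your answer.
No: F_{503^11} is not a subfield of F_{503^10}

F_{p^m} embeds in F_{p^n} iff m | n. Here 11 ∤ 10 (since 10 = 0·11 + 10 with remainder 10 ≠ 0), so F_{503^11} is not a subfield of F_{503^10}. Equivalently: if it were, the tower law would give 11 = [F_{503^11}:F_503] dividing [F_{503^10}:F_503] = 10, contradiction.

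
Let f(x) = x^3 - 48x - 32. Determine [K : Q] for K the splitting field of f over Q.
[K : Q] = 6

By the rational root test, any rational root of the monic integer polynomial f(x) = x^3 - 48x - 32 must be an integer dividing the constant term -32, i.e. one of ±{1, 2, 4, 8, 16, 32}. Evaluating: f(1) = -79, f(-1) = 15, f(2) = -120, f(-2) = 56, f(4) = -160, f(-4) = 96, f(8) = 96, f(-8) = -160, f(16) = 3296, f(-16) = -3360, f(32) = 31200, f(-32) = -31264; none is 0, so f has no rational root and is therefore irreducible over Q (a cubic with no linear factor over a field is irreducible). For an irreducible cubic, the Galois group is A_3 or S_3 according as the discriminant disc(f) = -4a^3 - 27b^2 = -4·(-48)^3 - 27·(-32)^2 = 414720 is or is not a square in Q. Here disc(f) = 414720 is not a perfect square in Q, so the Galois group of f over Q is not contained in A_3 and must be all of S_3. The splitting field has degree |S_3| = 6 over Q, so [K : Q] = 6.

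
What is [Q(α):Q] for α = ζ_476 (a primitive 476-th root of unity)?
[Q(α):Q] = 192

The minimal polynomial of ζ_476 over Q is the 476-th cyclotomic polynomial Φ_476(x), which is irreducible over Q and has degree φ(476) = 192. Hence [Q(α):Q] = φ(476) = 192.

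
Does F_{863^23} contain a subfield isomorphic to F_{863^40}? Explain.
No: F_{863^40} is not a subfield of F_{863^23}

F_{p^m} embeds in F_{p^n} iff m | n. Here 40 ∤ 23 (since 23 = 0·40 + 23 with remainder 23 ≠ 0), so F_{863^40} is not a subfield of F_{863^23}. Equivalently: if it were, the tower law would give 40 = [F_{863^40}:F_863] dividing [F_{863^23}:F_863] = 23, contradiction.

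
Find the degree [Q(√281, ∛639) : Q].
[Q(√281, ∛639) : Q] = 6

Let L = Q(√281, ∛639). Since Q(√281) ⊂ L and [Q(√281):Q] = 2, the tower law gives 2 | [L:Q]. Likewise Q(∛639) ⊂ L with [Q(∛639):Q] = 3 (because 639 is not a perfect cube), so 3 | [L:Q]. As gcd(2,3) = 1, [L:Q] is divisible by 6. Conversely L is generated over Q by √281 and ∛639, so [L:Q] ≤ 2·3 = 6. Therefore [Q(√281, ∛639) : Q] = 6.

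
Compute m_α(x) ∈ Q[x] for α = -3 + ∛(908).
m_α(x) = x^3 + 9x^2 + 27x - 881

Set β = α + 3 = ∛(908), so β^3 = 908. Then (α + 3)^3 - 908 = 0, i.e. α is a root of g(x) = (x + 3)^3 - 908 = x^3 + 9x^2 + 27x - 881. Since g(x) = h(x + 3) where h(x) = x^3 - 908, and h is irreducible over Q (because 908 is not a perfect cube, so h has no rational root, and a monic cubic with no rational root is irreducible), g is also irreducible (irreducibility is preserved under the substitution x → x + 3). Hence m_α(x) = x^3 + 9x^2 + 27x - 881.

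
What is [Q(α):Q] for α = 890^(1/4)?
[Q(α):Q] = 4

α is a root of x^4 - 890. By Eisenstein's criterion at the prime p = 2 (which divides the constant term 890 but p^2 = 4 does not, since 890 is squarefree), x^4 - 890 is irreducible over Q. Hence [Q(α):Q] = 4.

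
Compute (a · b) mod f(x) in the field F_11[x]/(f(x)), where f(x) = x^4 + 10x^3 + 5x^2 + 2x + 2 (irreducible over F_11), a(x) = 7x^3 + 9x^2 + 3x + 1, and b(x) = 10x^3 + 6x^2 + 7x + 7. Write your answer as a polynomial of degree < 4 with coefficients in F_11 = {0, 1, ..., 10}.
a · b ≡ 9x^3 + 6x^2 + 6x + 4 (mod f(x))

Multiply in F_11[x]: a(x)·b(x) = (7x^3 + 9x^2 + 3x + 1)·(10x^3 + 6x^2 + 7x + 7) = 4x^6 + x^4 + 8x^3 + 2x^2 + 6x + 7. This has degree ≥ 4, so divide by f(x) over F_11: 4x^6 + x^4 + 8x^3 + 2x^2 + 6x + 7 = (4x^2 + 4x + 7)·(x^4 + 10x^3 + 5x^2 + 2x + 2) + (9x^3 + 6x^2 + 6x + 4). Hence a·b ≡ 9x^3 + 6x^2 + 6x + 4 (mod f). (F_11[x]/(f) is a field with 11^4 = 14641 elements since f is irreducible of degree 4.)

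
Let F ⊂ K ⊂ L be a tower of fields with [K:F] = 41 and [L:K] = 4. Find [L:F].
[L:F] = 164

The tower law says that for any tower of field extensions F ⊂ K ⊂ L with finite degrees, [L:F] = [L:K] · [K:F]. Here this gives [L:F] = 4 · 41 = 164.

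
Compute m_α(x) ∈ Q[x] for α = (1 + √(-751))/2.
m_α(x) = x^2 - x + 188

From 2α - 1 = √(-751), squaring gives (2α - 1)^2 = -751, i.e. 4α^2 - 4α + 1 = -751, so α^2 - α + (1 + 751)/4 = 0. Since -751 ≡ 1 (mod 4), (1 + 751)/4 = 188 ∈ Z. The polynomial x^2 - x + 188 has discriminant 1 - 4·(188) = -751, which is not a perfect square in Q (d = -751 is squarefree and ≠ 1), so x^2 - x + 188 is irreducible over Q. It is the minimal polynomial of α.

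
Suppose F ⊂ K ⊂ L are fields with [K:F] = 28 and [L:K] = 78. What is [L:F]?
[L:F] = 2184

The tower law says that for any tower of field extensions F ⊂ K ⊂ L with finite degrees, [L:F] = [L:K] · [K:F]. Here this gives [L:F] = 78 · 28 = 2184.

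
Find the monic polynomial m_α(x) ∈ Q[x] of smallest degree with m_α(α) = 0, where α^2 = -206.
m_α(x) = x^2 + 206

α satisfies α^2 + 206 = 0, so x^2 + 206 annihilates α. Since d = -206 is squarefree and ≠ 1, it is not a perfect square in Q, so x^2 + 206 has no rational root and is therefore irreducible over Q (a degree-2 polynomial over a field is irreducible iff it has no root). Hence m_α(x) = x^2 + 206.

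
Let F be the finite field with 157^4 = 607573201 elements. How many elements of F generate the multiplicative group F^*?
There are φ(607573200) = 134184960 primitive elements

F_q^* is cyclic of order q - 1 = 607573200. A cyclic group of order m has exactly φ(m) generators. Here m = 607573200 = 2^4 · 3 · 5^2 · 13 · 17 · 29 · 79, so the number of primitive elements is φ(607573200) = 134184960.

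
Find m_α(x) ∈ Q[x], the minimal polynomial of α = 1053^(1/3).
m_α(x) = x^3 - 1053

α satisfies α^3 = 1053, so x^3 - 1053 annihilates α. By the rational root test, a rational root p/q (in lowest terms) of x^3 - 1053 would satisfy p^3 = 1053 q^3, forcing q = 1 and p^3 = 1053; but 1053 is not a perfect cube, contradiction. A monic cubic over Q with no rational root is irreducible (any nontrivial factorization would include a linear factor). Hence x^3 - 1053 is the minimal polynomial of α, and in particular [Q(α):Q] = 3.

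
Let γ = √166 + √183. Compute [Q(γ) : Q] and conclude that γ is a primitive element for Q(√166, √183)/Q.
[Q(γ) : Q] = 4 (equivalently, Q(γ) = Q(√166, √183))

Obviously Q(γ) ⊆ Q(√166, √183), and [Q(√166, √183):Q] = 4 (since 166, 183 are distinct squarefree integers > 1 with 30378 not a perfect square). To show equality we compute the minimal polynomial of γ. From γ = √166 + √183: γ^2 = 166 + 2√(30378) + 183 = 349 + 2√(30378), so γ^2 - 349 = 2√(30378); squaring, (γ^2 - 349)^2 = 4·30378, i.e. γ^4 - 698γ^2 + 121801 - 121512 = 0, i.e. γ^4 - 698γ^2 + 289 = 0. So γ is a root of x^4 - 698x^2 + 289. This polynomial is irreducible over Q: it has no rational root (each ±√166 ± √183 is irrational), and any factorization into two quadratics over Q would force √(30378) ∈ Q (pairing opposite roots) or √166, √183 ∈ Q (other pairings), all impossible. Hence [Q(γ):Q] = 4 = [Q(√166, √183):Q], so Q(γ) = Q(√166, √183).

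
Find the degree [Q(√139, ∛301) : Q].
[Q(√139, ∛301) : Q] = 6

Let L = Q(√139, ∛301). Since Q(√139) ⊂ L and [Q(√139):Q] = 2, the tower law gives 2 | [L:Q]. Likewise Q(∛301) ⊂ L with [Q(∛301):Q] = 3 (because 301 is not a perfect cube), so 3 | [L:Q]. As gcd(2,3) = 1, [L:Q] is divisible by 6. Conversely L is generated over Q by √139 and ∛301, so [L:Q] ≤ 2·3 = 6. Therefore [Q(√139, ∛301) : Q] = 6.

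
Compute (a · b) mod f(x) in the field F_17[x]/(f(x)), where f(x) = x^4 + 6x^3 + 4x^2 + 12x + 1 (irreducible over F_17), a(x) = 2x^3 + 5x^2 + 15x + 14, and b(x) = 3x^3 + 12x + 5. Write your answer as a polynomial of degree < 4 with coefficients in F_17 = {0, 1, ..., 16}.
a · b ≡ 16x^3 + 5x^2 + 14x + 1 (mod f(x))

Multiply in F_17[x]: a(x)·b(x) = (2x^3 + 5x^2 + 15x + 14)·(3x^3 + 12x + 5) = 6x^6 + 15x^5 + x^4 + 10x^3 + x^2 + 5x + 2. This has degree ≥ 4, so divide by f(x) over F_17: 6x^6 + 15x^5 + x^4 + 10x^3 + x^2 + 5x + 2 = (6x^2 + 13x + 1)·(x^4 + 6x^3 + 4x^2 + 12x + 1) + (16x^3 + 5x^2 + 14x + 1). Hence a·b ≡ 16x^3 + 5x^2 + 14x + 1 (mod f). (F_17[x]/(f) is a field with 17^4 = 83521 elements since f is irreducible of degree 4.)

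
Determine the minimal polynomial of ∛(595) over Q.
m_α(x) = x^3 - 595

α satisfies α^3 = 595, so x^3 - 595 annihilates α. By the rational root test, a rational root p/q (in lowest terms) of x^3 - 595 would satisfy p^3 = 595 q^3, forcing q = 1 and p^3 = 595; but 595 is not a perfect cube, contradiction. A monic cubic over Q with no rational root is irreducible (any nontrivial factorization would include a linear factor). Hence x^3 - 595 is the minimal polynomial of α, and in particular [Q(α):Q] = 3.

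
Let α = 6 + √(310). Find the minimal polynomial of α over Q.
m_α(x) = x^2 - 12x - 274

From α - 6 = √(310), squaring gives (α - 6)^2 = 310, i.e. α^2 - 12α + 36 = 310, so α^2 - 12α - 274 = 0. The discriminant of x^2 - 12x - 274 is (-12)^2 - 4·(-274) = 144 + 1096 = 1240, and 4·(310) is not a perfect square in Q since 310 is squarefree and ≠ 1. Hence x^2 - 12x - 274 is irreducible over Q and is the minimal polynomial of α.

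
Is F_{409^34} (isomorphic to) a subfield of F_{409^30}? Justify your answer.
No: F_{409^34} is not a subfield of F_{409^30}

F_{p^m} embeds in F_{p^n} iff m | n. Here 34 ∤ 30 (since 30 = 0·34 + 30 with remainder 30 ≠ 0), so F_{409^34} is not a subfield of F_{409^30}. Equivalently: if it were, the tower law would give 34 = [F_{409^34}:F_409] dividing [F_{409^30}:F_409] = 30, contradiction.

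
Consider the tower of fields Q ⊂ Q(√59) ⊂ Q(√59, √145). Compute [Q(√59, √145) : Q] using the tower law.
[Q(√59, √145) : Q] = 4

[Q(√59):Q] = 2 (min poly x^2 - 59, irreducible since 59 is squarefree > 1). For the top step, suppose √145 ∈ Q(√59), say √145 = c + d√59 with c, d ∈ Q. Squaring: 145 = c^2 + 59d^2 + 2cd√59. Since √59 ∉ Q this forces 2cd = 0. If d = 0 then √145 = c ∈ Q, contradicting 145 squarefree > 1. If c = 0 then 145 = 59d^2, so 59·145 = (59d)^2 is a perfect square in Q — but 59·145 = 8555 is not a perfect square (since 59 and 145 are distinct squarefree integers). Contradiction. Hence √145 ∉ Q(√59), so x^2 - 145 stays irreducible over Q(√59) and [Q(√59, √145) : Q(√59)] = 2. By the tower law, [Q(√59, √145) : Q] = 2 · 2 = 4.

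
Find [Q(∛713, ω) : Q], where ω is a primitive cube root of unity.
[Q(∛713, ω) : Q] = 6

[Q(∛713):Q] = 3 (min poly x^3 - 713, irreducible since 713 is not a perfect cube). [Q(ω):Q] = 2 (min poly x^2 + x + 1). Since Q(∛713) ⊂ R and ω ∉ R, we have ω ∉ Q(∛713), so x^2 + x + 1 remains irreducible over Q(∛713) and [Q(∛713, ω) : Q(∛713)] = 2. By the tower law, [Q(∛713, ω) : Q] = 3 · 2 = 6. (In fact Q(∛713, ω) is the splitting field of x^3 - 713 over Q.)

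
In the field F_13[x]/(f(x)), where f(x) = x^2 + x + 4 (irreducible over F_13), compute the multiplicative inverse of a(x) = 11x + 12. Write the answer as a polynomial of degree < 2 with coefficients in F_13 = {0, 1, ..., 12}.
a(x)^(-1) ≡ x + 7 (mod f(x))

Since f is irreducible over F_13, F_13[x]/(f) is a field and a(x) ≠ 0 has an inverse. Apply the extended Euclidean algorithm to f(x) and a(x) in F_13[x]: f(x) = (6x + 3)·a(x) + (7). The last nonzero remainder is the constant 7 = gcd(f, a) in F_13. Back-substituting through the division chain expresses 7 = s(x)·a(x) + t(x)·f(x) with s(x) ≡ 7x + 10 (mod f), so (7x + 10)·a(x) ≡ 7 (mod f). Multiplying by 7^(-1) ≡ 2 in F_13 gives a(x)^(-1) ≡ 2·(7x + 10) ≡ x + 7 (mod f). Check: (11x + 12)·(x + 7) = 11x^2 + 11x + 6 ≡ 1 (mod x^2 + x + 4).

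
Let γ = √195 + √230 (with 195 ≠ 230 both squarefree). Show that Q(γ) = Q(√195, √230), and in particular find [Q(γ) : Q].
[Q(γ) : Q] = 4 (equivalently, Q(γ) = Q(√195, √230))

Obviously Q(γ) ⊆ Q(√195, √230), and [Q(√195, √230):Q] = 4 (since 195, 230 are distinct squarefree integers > 1 with 44850 not a perfect square). To show equality we compute the minimal polynomial of γ. From γ = √195 + √230: γ^2 = 195 + 2√(44850) + 230 = 425 + 2√(44850), so γ^2 - 425 = 2√(44850); squaring, (γ^2 - 425)^2 = 4·44850, i.e. γ^4 - 850γ^2 + 180625 - 179400 = 0, i.e. γ^4 - 850γ^2 + 1225 = 0. So γ is a root of x^4 - 850x^2 + 1225. This polynomial is irreducible over Q: it has no rational root (each ±√195 ± √230 is irrational), and any factorization into two quadratics over Q would force √(44850) ∈ Q (pairing opposite roots) or √195, √230 ∈ Q (other pairings), all impossible. Hence [Q(γ):Q] = 4 = [Q(√195, √230):Q], so Q(γ) = Q(√195, √230).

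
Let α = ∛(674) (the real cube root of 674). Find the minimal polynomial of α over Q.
m_α(x) = x^3 - 674

α satisfies α^3 = 674, so x^3 - 674 annihilates α. By the rational root test, a rational root p/q (in lowest terms) of x^3 - 674 would satisfy p^3 = 674 q^3, forcing q = 1 and p^3 = 674; but 674 is not a perfect cube, contradiction. A monic cubic over Q with no rational root is irreducible (any nontrivial factorization would include a linear factor). Hence x^3 - 674 is the minimal polynomial of α, and in particular [Q(α):Q] = 3.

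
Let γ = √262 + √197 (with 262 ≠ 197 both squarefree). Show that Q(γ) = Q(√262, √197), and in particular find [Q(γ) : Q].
[Q(γ) : Q] = 4 (equivalently, Q(γ) = Q(√262, √197))

Obviously Q(γ) ⊆ Q(√262, √197), and [Q(√262, √197):Q] = 4 (since 262, 197 are distinct squarefree integers > 1 with 51614 not a perfect square). To show equality we compute the minimal polynomial of γ. From γ = √262 + √197: γ^2 = 262 + 2√(51614) + 197 = 459 + 2√(51614), so γ^2 - 459 = 2√(51614); squaring, (γ^2 - 459)^2 = 4·51614, i.e. γ^4 - 918γ^2 + 210681 - 206456 = 0, i.e. γ^4 - 918γ^2 + 4225 = 0. So γ is a root of x^4 - 918x^2 + 4225. This polynomial is irreducible over Q: it has no rational root (each ±√262 ± √197 is irrational), and any factorization into two quadratics over Q would force √(51614) ∈ Q (pairing opposite roots) or √262, √197 ∈ Q (other pairings), all impossible. Hence [Q(γ):Q] = 4 = [Q(√262, √197):Q], so Q(γ) = Q(√262, √197).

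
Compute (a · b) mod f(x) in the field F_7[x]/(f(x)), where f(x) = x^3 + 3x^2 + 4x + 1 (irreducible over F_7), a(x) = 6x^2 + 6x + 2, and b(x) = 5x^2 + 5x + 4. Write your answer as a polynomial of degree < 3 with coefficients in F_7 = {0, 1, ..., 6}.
a · b ≡ 6x^2 + 5x + 3 (mod f(x))

Multiply in F_7[x]: a(x)·b(x) = (6x^2 + 6x + 2)·(5x^2 + 5x + 4) = 2x^4 + 4x^3 + x^2 + 6x + 1. This has degree ≥ 3, so divide by f(x) over F_7: 2x^4 + 4x^3 + x^2 + 6x + 1 = (2x + 5)·(x^3 + 3x^2 + 4x + 1) + (6x^2 + 5x + 3). Hence a·b ≡ 6x^2 + 5x + 3 (mod f). (F_7[x]/(f) is a field with 7^3 = 343 elements since f is irreducible of degree 3.)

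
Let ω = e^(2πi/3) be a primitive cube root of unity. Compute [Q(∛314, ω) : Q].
[Q(∛314, ω) : Q] = 6

[Q(∛314):Q] = 3 (min poly x^3 - 314, irreducible since 314 is not a perfect cube). [Q(ω):Q] = 2 (min poly x^2 + x + 1). Since Q(∛314) ⊂ R and ω ∉ R, we have ω ∉ Q(∛314), so x^2 + x + 1 remains irreducible over Q(∛314) and [Q(∛314, ω) : Q(∛314)] = 2. By the tower law, [Q(∛314, ω) : Q] = 3 · 2 = 6. (In fact Q(∛314, ω) is the splitting field of x^3 - 314 over Q.)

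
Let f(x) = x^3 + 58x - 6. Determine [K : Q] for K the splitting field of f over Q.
[K : Q] = 6

By the rational root test, any rational root of the monic integer polynomial f(x) = x^3 + 58x - 6 must be an integer dividing the constant term -6, i.e. one of ±{1, 2, 3, 6}. Evaluating: f(1) = 53, f(-1) = -65, f(2) = 118, f(-2) = -130, f(3) = 195, f(-3) = -207, f(6) = 558, f(-6) = -570; none is 0, so f has no rational root and is therefore irreducible over Q (a cubic with no linear factor over a field is irreducible). For an irreducible cubic, the Galois group is A_3 or S_3 according as the discriminant disc(f) = -4a^3 - 27b^2 = -4·(58)^3 - 27·(-6)^2 = -781420 is or is not a square in Q. Here disc(f) = -781420 is not a perfect square in Q, so the Galois group of f over Q is not contained in A_3 and must be all of S_3. The splitting field has degree |S_3| = 6 over Q, so [K : Q] = 6.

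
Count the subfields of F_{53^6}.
F_{53^6} has 4 subfields

The subfields of F_{p^n} are exactly the fields F_{p^d} for d | n (each is the fixed field of the unique index-d subgroup of Gal(F_{p^n}/F_p) ≅ Z/nZ). The divisors of n = 6 are {1, 2, 3, 6}, giving 4 subfields: F_{53^1}, F_{53^2}, F_{53^3}, F_{53^6}.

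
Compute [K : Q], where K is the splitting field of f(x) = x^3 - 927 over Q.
[K : Q] = 6

The roots of x^3 - 927 are ∛927, ω∛927, ω^2∛927 where ω = e^(2πi/3) is a primitive cube root of unity, so K = Q(∛927, ω). Now [Q(∛927):Q] = 3 (since 927 is not a perfect cube, x^3 - 927 is irreducible) and [Q(ω):Q] = 2. Both 2 and 3 divide [K:Q], and [K:Q] ≤ 3·2 = 6, so [K:Q] = 6. (Equivalently: Q(∛927) ⊂ R but ω ∉ R, so [K : Q(∛927)] = 2.)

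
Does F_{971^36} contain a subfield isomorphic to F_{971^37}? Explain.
No: F_{971^37} is not a subfield of F_{971^36}

F_{p^m} embeds in F_{p^n} iff m | n. Here 37 ∤ 36 (since 36 = 0·37 + 36 with remainder 36 ≠ 0), so F_{971^37} is not a subfield of F_{971^36}. Equivalently: if it were, the tower law would give 37 = [F_{971^37}:F_971] dividing [F_{971^36}:F_971] = 36, contradiction.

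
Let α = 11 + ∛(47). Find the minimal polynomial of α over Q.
m_α(x) = x^3 - 33x^2 + 363x - 1378

Set β = α - 11 = ∛(47), so β^3 = 47. Then (α - 11)^3 - 47 = 0, i.e. α is a root of g(x) = (x - 11)^3 - 47 = x^3 - 33x^2 + 363x - 1378. Since g(x) = h(x - 11) where h(x) = x^3 - 47, and h is irreducible over Q (because 47 is not a perfect cube, so h has no rational root, and a monic cubic with no rational root is irreducible), g is also irreducible (irreducibility is preserved under the substitution x → x - 11). Hence m_α(x) = x^3 - 33x^2 + 363x - 1378.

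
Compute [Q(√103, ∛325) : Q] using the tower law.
[Q(√103, ∛325) : Q] = 6

Let L = Q(√103, ∛325). Since Q(√103) ⊂ L and [Q(√103):Q] = 2, the tower law gives 2 | [L:Q]. Likewise Q(∛325) ⊂ L with [Q(∛325):Q] = 3 (because 325 is not a perfect cube), so 3 | [L:Q]. As gcd(2,3) = 1, [L:Q] is divisible by 6. Conversely L is generated over Q by √103 and ∛325, so [L:Q] ≤ 2·3 = 6. Therefore [Q(√103, ∛325) : Q] = 6.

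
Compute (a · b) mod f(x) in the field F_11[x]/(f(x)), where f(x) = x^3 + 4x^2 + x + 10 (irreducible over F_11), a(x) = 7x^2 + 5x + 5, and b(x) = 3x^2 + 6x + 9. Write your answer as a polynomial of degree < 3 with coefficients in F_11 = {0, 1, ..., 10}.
a · b ≡ 8x^2 + 2x + 7 (mod f(x))

Multiply in F_11[x]: a(x)·b(x) = (7x^2 + 5x + 5)·(3x^2 + 6x + 9) = 10x^4 + 2x^3 + 9x^2 + 9x + 1. This has degree ≥ 3, so divide by f(x) over F_11: 10x^4 + 2x^3 + 9x^2 + 9x + 1 = (10x + 6)·(x^3 + 4x^2 + x + 10) + (8x^2 + 2x + 7). Hence a·b ≡ 8x^2 + 2x + 7 (mod f). (F_11[x]/(f) is a field with 11^3 = 1331 elements since f is irreducible of degree 3.)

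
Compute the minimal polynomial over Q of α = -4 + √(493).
m_α(x) = x^2 + 8x - 477

From α + 4 = √(493), squaring gives (α + 4)^2 = 493, i.e. α^2 + 8α + 16 = 493, so α^2 + 8α - 477 = 0. The discriminant of x^2 + 8x - 477 is (8)^2 - 4·(-477) = 64 + 1908 = 1972, and 4·(493) is not a perfect square in Q since 493 is squarefree and ≠ 1. Hence x^2 + 8x - 477 is irreducible over Q and is the minimal polynomial of α.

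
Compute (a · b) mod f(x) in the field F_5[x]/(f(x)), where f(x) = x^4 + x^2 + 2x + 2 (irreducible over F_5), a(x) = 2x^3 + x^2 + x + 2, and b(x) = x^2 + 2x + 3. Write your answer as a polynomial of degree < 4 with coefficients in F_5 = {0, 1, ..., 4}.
a · b ≡ 2x^3 + 3x^2 + 3x + 1 (mod f(x))

Multiply in F_5[x]: a(x)·b(x) = (2x^3 + x^2 + x + 2)·(x^2 + 2x + 3) = 2x^5 + 4x^3 + 2x^2 + 2x + 1. This has degree ≥ 4, so divide by f(x) over F_5: 2x^5 + 4x^3 + 2x^2 + 2x + 1 = (2x)·(x^4 + x^2 + 2x + 2) + (2x^3 + 3x^2 + 3x + 1). Hence a·b ≡ 2x^3 + 3x^2 + 3x + 1 (mod f). (F_5[x]/(f) is a field with 5^4 = 625 elements since f is irreducible of degree 4.)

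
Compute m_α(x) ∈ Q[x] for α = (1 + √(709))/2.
m_α(x) = x^2 - x - 177

From 2α - 1 = √(709), squaring gives (2α - 1)^2 = 709, i.e. 4α^2 - 4α + 1 = 709, so α^2 - α + (1 - 709)/4 = 0. Since 709 ≡ 1 (mod 4), (1 - 709)/4 = -177 ∈ Z. The polynomial x^2 - x - 177 has discriminant 1 - 4·(-177) = 709, which is not a perfect square in Q (d = 709 is squarefree and ≠ 1), so x^2 - x - 177 is irreducible over Q. It is the minimal polynomial of α.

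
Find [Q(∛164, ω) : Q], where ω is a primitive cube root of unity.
[Q(∛164, ω) : Q] = 6

[Q(∛164):Q] = 3 (min poly x^3 - 164, irreducible since 164 is not a perfect cube). [Q(ω):Q] = 2 (min poly x^2 + x + 1). Since Q(∛164) ⊂ R and ω ∉ R, we have ω ∉ Q(∛164), so x^2 + x + 1 remains irreducible over Q(∛164) and [Q(∛164, ω) : Q(∛164)] = 2. By the tower law, [Q(∛164, ω) : Q] = 3 · 2 = 6. (In fact Q(∛164, ω) is the splitting field of x^3 - 164 over Q.)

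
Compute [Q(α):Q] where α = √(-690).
[Q(α):Q] = 2

[Q(α):Q] equals the degree of the minimal polynomial of α. Here α^2 = -690 and x^2 + 690 is irreducible (d = -690 is squarefree, ≠ 1, hence not a square), so deg(m_α) = 2. Thus [Q(α):Q] = 2.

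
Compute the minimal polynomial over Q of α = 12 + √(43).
m_α(x) = x^2 - 24x + 101

From α - 12 = √(43), squaring gives (α - 12)^2 = 43, i.e. α^2 - 24α + 144 = 43, so α^2 - 24α + 101 = 0. The discriminant of x^2 - 24x + 101 is (-24)^2 - 4·(101) = 576 - 404 = 172, and 4·(43) is not a perfect square in Q since 43 is squarefree and ≠ 1. Hence x^2 - 24x + 101 is irreducible over Q and is the minimal polynomial of α.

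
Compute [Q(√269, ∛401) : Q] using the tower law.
[Q(√269, ∛401) : Q] = 6

Let L = Q(√269, ∛401). Since Q(√269) ⊂ L and [Q(√269):Q] = 2, the tower law gives 2 | [L:Q]. Likewise Q(∛401) ⊂ L with [Q(∛401):Q] = 3 (because 401 is not a perfect cube), so 3 | [L:Q]. As gcd(2,3) = 1, [L:Q] is divisible by 6. Conversely L is generated over Q by √269 and ∛401, so [L:Q] ≤ 2·3 = 6. Therefore [Q(√269, ∛401) : Q] = 6.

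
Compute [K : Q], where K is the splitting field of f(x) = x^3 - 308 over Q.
[K : Q] = 6

The roots of x^3 - 308 are ∛308, ω∛308, ω^2∛308 where ω = e^(2πi/3) is a primitive cube root of unity, so K = Q(∛308, ω). Now [Q(∛308):Q] = 3 (since 308 is not a perfect cube, x^3 - 308 is irreducible) and [Q(ω):Q] = 2. Both 2 and 3 divide [K:Q], and [K:Q] ≤ 3·2 = 6, so [K:Q] = 6. (Equivalently: Q(∛308) ⊂ R but ω ∉ R, so [K : Q(∛308)] = 2.)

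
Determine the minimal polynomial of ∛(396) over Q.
m_α(x) = x^3 - 396

α satisfies α^3 = 396, so x^3 - 396 annihilates α. By the rational root test, a rational root p/q (in lowest terms) of x^3 - 396 would satisfy p^3 = 396 q^3, forcing q = 1 and p^3 = 396; but 396 is not a perfect cube, contradiction. A monic cubic over Q with no rational root is irreducible (any nontrivial factorization would include a linear factor). Hence x^3 - 396 is the minimal polynomial of α, and in particular [Q(α):Q] = 3.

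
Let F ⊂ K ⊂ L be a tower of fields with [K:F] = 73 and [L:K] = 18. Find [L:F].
[L:F] = 1314

The tower law says that for any tower of field extensions F ⊂ K ⊂ L with finite degrees, [L:F] = [L:K] · [K:F]. Here this gives [L:F] = 18 · 73 = 1314.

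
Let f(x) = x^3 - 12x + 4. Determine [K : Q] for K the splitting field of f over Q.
[K : Q] = 6

By the rational root test, any rational root of the monic integer polynomial f(x) = x^3 - 12x + 4 must be an integer dividing the constant term 4, i.e. one of ±{1, 2, 4}. Evaluating: f(1) = -7, f(-1) = 15, f(2) = -12, f(-2) = 20, f(4) = 20, f(-4) = -12; none is 0, so f has no rational root and is therefore irreducible over Q (a cubic with no linear factor over a field is irreducible). For an irreducible cubic, the Galois group is A_3 or S_3 according as the discriminant disc(f) = -4a^3 - 27b^2 = -4·(-12)^3 - 27·(4)^2 = 6480 is or is not a square in Q. Here disc(f) = 6480 is not a perfect square in Q, so the Galois group of f over Q is not contained in A_3 and must be all of S_3. The splitting field has degree |S_3| = 6 over Q, so [K : Q] = 6.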